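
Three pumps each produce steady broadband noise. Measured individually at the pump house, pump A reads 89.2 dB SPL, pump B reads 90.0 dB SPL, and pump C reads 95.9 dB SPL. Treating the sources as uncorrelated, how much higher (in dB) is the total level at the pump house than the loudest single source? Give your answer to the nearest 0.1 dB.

1.7 dB

Add the sources as powers (linear), then convert back to dB:
L_total = 10·log₁₀(10^(89.2/10) + 10^(90.0/10) + 10^(95.9/10)) = 97.58 dB SPL.
Excess over the loudest (95.9 dB): 97.58 − 95.9 = 1.7 dB.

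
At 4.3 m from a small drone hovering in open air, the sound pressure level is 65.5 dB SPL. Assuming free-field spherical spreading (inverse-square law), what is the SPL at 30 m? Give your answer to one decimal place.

48.6 dB SPL

Free-field point source: level drops by 20·log₁₀ of the distance ratio.
ΔL = −20·log₁₀(30/4.3) = -16.87 dB, so L₂ = 65.5 + (-16.87) = 48.6 dB SPL.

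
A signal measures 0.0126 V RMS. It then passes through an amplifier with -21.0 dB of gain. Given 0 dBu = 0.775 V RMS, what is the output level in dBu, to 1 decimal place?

Input level: 20·log₁₀(0.0126/0.775) = -35.78 dBu.
Output: -35.78 − 21.0 = -56.8 dBu.

-56.8 dBu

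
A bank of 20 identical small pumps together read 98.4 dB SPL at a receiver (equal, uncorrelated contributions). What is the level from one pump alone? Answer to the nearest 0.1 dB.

20 equal incoherent sources add 10·log₁₀(20) = 13.01 dB over one source.
L_one = 98.4 − 13.01 = 85.4 dB SPL.

85.4 dB SPL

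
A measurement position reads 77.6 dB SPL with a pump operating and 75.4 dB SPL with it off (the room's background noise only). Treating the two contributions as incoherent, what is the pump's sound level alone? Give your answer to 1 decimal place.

Subtract intensities: L_src = 10·log₁₀(10^(L_total/10) − 10^(L_bg/10)).
L_src = 10·log₁₀(10^(77.6/10) − 10^(75.4/10)) = 10·log₁₀(22870000) = 73.6 dB SPL.

73.6 dB SPL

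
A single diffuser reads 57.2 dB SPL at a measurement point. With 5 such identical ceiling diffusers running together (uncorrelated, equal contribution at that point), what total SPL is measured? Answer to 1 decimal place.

5 equal incoherent sources raise the level by 10·log₁₀(5) = 6.99 dB.
L_total = 57.2 + 6.99 = 64.2 dB SPL.

64.2 dB SPL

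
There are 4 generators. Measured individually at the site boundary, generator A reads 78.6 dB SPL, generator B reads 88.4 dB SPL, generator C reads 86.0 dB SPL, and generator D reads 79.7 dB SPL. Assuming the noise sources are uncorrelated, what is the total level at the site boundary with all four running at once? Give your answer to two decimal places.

90.99 dB SPL

Uncorrelated sources add in intensity (power), not in dB.
L_total = 10·log₁₀(10^(78.6/10) + 10^(88.4/10) + 10^(86.0/10) + 10^(79.7/10)) = 10·log₁₀(1256000000) = 90.99 dB SPL.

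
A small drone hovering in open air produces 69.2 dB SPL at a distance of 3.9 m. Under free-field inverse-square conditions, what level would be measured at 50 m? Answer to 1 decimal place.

For a point source in a free field, ΔL = −20·log₁₀(d₂/d₁).
ΔL = −20·log₁₀(50/3.9) = -22.16 dB, so L₂ = 69.2 + (-22.16) = 47.0 dB SPL.

47.0 dB SPL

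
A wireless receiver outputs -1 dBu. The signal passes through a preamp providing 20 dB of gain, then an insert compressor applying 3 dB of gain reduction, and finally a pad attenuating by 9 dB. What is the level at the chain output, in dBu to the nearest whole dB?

+7 dBu

Gain stages sum in dB:
-1 + 20 − 3 − 9 = +7 dBu.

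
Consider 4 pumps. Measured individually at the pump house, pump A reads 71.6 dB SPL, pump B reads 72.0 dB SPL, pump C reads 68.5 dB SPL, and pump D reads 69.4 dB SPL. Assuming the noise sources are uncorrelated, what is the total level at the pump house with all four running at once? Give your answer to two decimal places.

76.64 dB SPL

Add the sources as powers (linear), then convert back to dB:
L_total = 10·log₁₀(10^(71.6/10) + 10^(72.0/10) + 10^(68.5/10) + 10^(69.4/10)) = 10·log₁₀(46090000) = 76.64 dB SPL.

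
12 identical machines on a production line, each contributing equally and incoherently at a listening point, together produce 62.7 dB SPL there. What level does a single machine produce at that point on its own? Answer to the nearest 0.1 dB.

12 equal incoherent sources add 10·log₁₀(12) = 10.79 dB over one source.
L_one = 62.7 − 10.79 = 51.9 dB SPL.

51.9 dB SPL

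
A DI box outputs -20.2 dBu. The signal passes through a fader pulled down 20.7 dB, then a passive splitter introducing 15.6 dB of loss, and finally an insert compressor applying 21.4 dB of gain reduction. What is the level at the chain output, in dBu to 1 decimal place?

In dB, series stages simply add:
-20.2 − 20.7 − 15.6 − 21.4 = -77.9 dBu.

-77.9 dBu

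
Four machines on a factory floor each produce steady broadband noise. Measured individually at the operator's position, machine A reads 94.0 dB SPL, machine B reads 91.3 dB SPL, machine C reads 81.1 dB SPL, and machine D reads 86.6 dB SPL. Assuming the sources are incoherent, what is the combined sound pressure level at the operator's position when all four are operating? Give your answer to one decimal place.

96.5 dB SPL

Add the sources as powers (linear), then convert back to dB:
L_total = 10·log₁₀(10^(94.0/10) + 10^(91.3/10) + 10^(81.1/10) + 10^(86.6/10)) = 10·log₁₀(4447000000) = 96.5 dB SPL.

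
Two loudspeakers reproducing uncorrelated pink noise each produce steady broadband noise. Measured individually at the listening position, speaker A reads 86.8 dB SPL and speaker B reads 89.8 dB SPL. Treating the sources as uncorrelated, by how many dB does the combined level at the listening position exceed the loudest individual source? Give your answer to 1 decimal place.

1.8 dB

Uncorrelated sources add in intensity (power), not in dB.
L_total = 10·log₁₀(10^(86.8/10) + 10^(89.8/10)) = 91.56 dB SPL.
Excess over the loudest (89.8 dB): 91.56 − 89.8 = 1.8 dB.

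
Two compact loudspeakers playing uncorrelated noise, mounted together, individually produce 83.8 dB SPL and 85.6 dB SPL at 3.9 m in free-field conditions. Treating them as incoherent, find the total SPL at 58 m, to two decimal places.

64.36 dB SPL

Combined at 3.9 m: 10·log₁₀(10^(83.8/10)+10^(85.6/10)) = 87.803 dB SPL.
Then apply −20·log₁₀(58/3.9) = -23.447 dB → 64.36 dB SPL.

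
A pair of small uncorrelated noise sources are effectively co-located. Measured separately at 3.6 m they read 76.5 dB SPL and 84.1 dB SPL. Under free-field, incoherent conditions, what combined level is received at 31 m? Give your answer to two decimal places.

66.09 dB SPL

Combined at 3.6 m: 10·log₁₀(10^(76.5/10)+10^(84.1/10)) = 84.796 dB SPL.
Then apply −20·log₁₀(31/3.6) = -18.701 dB → 66.09 dB SPL.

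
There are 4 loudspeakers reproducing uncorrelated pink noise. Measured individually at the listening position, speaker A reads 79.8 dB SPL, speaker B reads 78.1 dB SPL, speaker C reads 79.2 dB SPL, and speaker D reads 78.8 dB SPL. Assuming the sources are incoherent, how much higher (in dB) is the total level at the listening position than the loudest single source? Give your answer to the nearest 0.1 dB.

5.2 dB

Add the sources as powers (linear), then convert back to dB:
L_total = 10·log₁₀(10^(79.8/10) + 10^(78.1/10) + 10^(79.2/10) + 10^(78.8/10)) = 85.04 dB SPL.
Excess over the loudest (79.8 dB): 85.04 − 79.8 = 5.2 dB.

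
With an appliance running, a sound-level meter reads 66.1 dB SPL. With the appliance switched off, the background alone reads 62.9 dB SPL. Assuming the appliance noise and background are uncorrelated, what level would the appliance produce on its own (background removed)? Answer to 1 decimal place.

63.3 dB SPL

Remove the background by subtracting linear intensities:
L_src = 10·log₁₀(10^(66.1/10) − 10^(62.9/10)) = 10·log₁₀(2124000) = 63.3 dB SPL.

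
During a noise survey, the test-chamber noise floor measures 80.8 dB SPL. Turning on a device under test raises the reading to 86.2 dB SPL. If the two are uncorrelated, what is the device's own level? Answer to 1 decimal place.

84.7 dB SPL

Background correction is a power subtraction:
L_src = 10·log₁₀(10^(86.2/10) − 10^(80.8/10)) = 10·log₁₀(296600000) = 84.7 dB SPL.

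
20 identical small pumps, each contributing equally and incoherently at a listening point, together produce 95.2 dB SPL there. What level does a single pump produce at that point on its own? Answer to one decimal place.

20 equal incoherent sources add 10·log₁₀(20) = 13.01 dB over one source.
L_one = 95.2 − 13.01 = 82.2 dB SPL.

82.2 dB SPL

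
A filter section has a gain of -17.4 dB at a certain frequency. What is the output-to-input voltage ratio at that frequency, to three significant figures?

0.135

Voltage ratio = 10^(dB/20).
10^(-17.4/20) = 10^(-0.8700) = 0.135.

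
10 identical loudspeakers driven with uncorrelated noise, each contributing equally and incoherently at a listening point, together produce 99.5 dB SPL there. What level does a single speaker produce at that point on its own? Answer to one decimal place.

10 equal incoherent sources add 10·log₁₀(10) = 10.00 dB over one source.
L_one = 99.5 − 10.00 = 89.5 dB SPL.

89.5 dB SPL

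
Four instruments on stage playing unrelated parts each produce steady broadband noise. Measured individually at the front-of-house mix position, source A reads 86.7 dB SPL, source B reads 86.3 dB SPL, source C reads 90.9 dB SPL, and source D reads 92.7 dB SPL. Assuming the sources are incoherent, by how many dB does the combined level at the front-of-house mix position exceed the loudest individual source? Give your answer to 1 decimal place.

Add the sources as powers (linear), then convert back to dB:
L_total = 10·log₁₀(10^(86.7/10) + 10^(86.3/10) + 10^(90.9/10) + 10^(92.7/10)) = 96.01 dB SPL.
Excess over the loudest (92.7 dB): 96.01 − 92.7 = 3.3 dB.

3.3 dB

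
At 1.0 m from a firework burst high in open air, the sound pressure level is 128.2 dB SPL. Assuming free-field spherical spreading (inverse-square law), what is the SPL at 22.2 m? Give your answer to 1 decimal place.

Inverse-square spreading gives ΔL = −20·log₁₀(d₂/d₁).
ΔL = −20·log₁₀(22.2/1.0) = -26.93 dB, so L₂ = 128.2 + (-26.93) = 101.3 dB SPL.

101.3 dB SPL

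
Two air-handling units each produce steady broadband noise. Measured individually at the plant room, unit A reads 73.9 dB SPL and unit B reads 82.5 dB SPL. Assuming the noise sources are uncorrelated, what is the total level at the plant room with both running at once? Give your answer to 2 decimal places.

83.06 dB SPL

Incoherent sources sum as intensities:
L_total = 10·log₁₀(10^(73.9/10) + 10^(82.5/10)) = 10·log₁₀(202400000) = 83.06 dB SPL.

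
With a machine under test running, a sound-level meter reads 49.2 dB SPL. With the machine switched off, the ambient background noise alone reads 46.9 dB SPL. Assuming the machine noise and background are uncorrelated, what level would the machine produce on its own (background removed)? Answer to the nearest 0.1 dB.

Remove the background by subtracting linear intensities:
L_src = 10·log₁₀(10^(49.2/10) − 10^(46.9/10)) = 10·log₁₀(34200) = 45.3 dB SPL.

45.3 dB SPL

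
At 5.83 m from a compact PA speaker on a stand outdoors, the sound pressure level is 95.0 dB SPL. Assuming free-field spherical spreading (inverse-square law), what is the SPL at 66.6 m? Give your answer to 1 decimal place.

73.8 dB SPL

Free-field point source: level drops by 20·log₁₀ of the distance ratio.
ΔL = −20·log₁₀(66.6/5.83) = -21.16 dB, so L₂ = 95.0 + (-21.16) = 73.8 dB SPL.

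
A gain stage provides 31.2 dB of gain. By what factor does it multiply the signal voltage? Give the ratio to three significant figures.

36.3

Voltage ratio = 10^(dB/20).
10^(31.2/20) = 10^(1.560) = 36.3.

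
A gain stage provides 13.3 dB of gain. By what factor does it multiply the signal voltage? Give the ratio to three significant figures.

Voltage ratio = 10^(dB/20).
10^(13.3/20) = 10^(0.6650) = 4.62.

4.62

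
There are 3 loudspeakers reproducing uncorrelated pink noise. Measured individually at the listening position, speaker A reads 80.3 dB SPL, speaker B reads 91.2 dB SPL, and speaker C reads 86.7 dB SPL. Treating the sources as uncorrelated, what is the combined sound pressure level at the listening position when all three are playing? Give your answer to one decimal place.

Incoherent sources sum as intensities:
L_total = 10·log₁₀(10^(80.3/10) + 10^(91.2/10) + 10^(86.7/10)) = 10·log₁₀(1893000000) = 92.8 dB SPL.

92.8 dB SPL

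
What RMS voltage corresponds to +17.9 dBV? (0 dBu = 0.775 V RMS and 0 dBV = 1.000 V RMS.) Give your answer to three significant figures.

7.85 V

V = 1.000 V × 10^(+17.9/20).
= 1.000 × 7.852 = 7.85 V.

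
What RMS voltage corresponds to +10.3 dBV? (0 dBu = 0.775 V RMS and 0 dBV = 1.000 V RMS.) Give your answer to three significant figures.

3.27 V

V = 1.000 V × 10^(+10.3/20).
= 1.000 × 3.273 = 3.27 V.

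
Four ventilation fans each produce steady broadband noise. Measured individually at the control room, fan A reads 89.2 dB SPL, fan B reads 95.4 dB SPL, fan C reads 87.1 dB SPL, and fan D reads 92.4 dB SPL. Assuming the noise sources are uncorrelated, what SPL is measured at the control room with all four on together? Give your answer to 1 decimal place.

98.2 dB SPL

Uncorrelated sources add in intensity (power), not in dB.
L_total = 10·log₁₀(10^(89.2/10) + 10^(95.4/10) + 10^(87.1/10) + 10^(92.4/10)) = 10·log₁₀(6550000000) = 98.2 dB SPL.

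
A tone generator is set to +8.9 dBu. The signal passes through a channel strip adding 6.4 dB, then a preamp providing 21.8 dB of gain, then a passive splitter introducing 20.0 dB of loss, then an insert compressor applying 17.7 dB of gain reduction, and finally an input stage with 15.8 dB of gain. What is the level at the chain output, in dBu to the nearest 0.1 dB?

+15.2 dBu

Cascaded gains and losses add directly in dB.
+8.9 + 6.4 + 21.8 − 20.0 − 17.7 + 15.8 = +15.2 dBu.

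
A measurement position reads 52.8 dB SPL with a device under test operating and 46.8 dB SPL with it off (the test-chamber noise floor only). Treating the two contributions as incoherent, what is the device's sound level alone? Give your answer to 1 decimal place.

Background correction is a power subtraction:
L_src = 10·log₁₀(10^(52.8/10) − 10^(46.8/10)) = 10·log₁₀(142700) = 51.5 dB SPL.

51.5 dB SPL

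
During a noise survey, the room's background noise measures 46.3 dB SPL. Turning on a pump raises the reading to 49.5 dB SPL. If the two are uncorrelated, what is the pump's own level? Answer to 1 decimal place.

Remove the background by subtracting linear intensities:
L_src = 10·log₁₀(10^(49.5/10) − 10^(46.3/10)) = 10·log₁₀(46470) = 46.7 dB SPL.

46.7 dB SPL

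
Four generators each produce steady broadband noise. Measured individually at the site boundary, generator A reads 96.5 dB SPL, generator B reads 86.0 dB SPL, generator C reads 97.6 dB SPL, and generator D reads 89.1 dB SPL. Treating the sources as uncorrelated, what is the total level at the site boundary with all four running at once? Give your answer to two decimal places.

100.58 dB SPL

Add the sources as powers (linear), then convert back to dB:
L_total = 10·log₁₀(10^(96.5/10) + 10^(86.0/10) + 10^(97.6/10) + 10^(89.1/10)) = 10·log₁₀(11432000000) = 100.58 dB SPL.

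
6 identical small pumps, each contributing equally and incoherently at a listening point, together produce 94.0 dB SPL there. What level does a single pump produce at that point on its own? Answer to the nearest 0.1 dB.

6 equal incoherent sources add 10·log₁₀(6) = 7.78 dB over one source.
L_one = 94.0 − 7.78 = 86.2 dB SPL.

86.2 dB SPL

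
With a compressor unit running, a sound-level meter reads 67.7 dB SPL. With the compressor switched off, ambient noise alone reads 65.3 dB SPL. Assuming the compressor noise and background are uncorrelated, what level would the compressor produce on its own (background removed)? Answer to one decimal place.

Background correction is a power subtraction:
L_src = 10·log₁₀(10^(67.7/10) − 10^(65.3/10)) = 10·log₁₀(2500000) = 64.0 dB SPL.

64.0 dB SPL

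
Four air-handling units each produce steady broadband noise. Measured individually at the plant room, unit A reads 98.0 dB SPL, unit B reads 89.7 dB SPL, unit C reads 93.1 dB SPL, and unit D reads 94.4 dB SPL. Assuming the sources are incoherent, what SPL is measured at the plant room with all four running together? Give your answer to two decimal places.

Uncorrelated sources add in intensity (power), not in dB.
L_total = 10·log₁₀(10^(98.0/10) + 10^(89.7/10) + 10^(93.1/10) + 10^(94.4/10)) = 10·log₁₀(12039000000) = 100.81 dB SPL.

100.81 dB SPL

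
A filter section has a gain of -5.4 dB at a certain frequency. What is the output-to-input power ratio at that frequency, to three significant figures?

Power ratio = 10^(dB/10).
10^(-5.4/10) = 10^(-0.5400) = 0.288.

0.288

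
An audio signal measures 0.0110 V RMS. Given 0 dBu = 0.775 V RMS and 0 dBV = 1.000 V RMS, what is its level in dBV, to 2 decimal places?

-39.17 dBV

dBV = 20·log₁₀(V / 1.000 V).
20·log₁₀(0.0110/1.000) = -39.17 dBV.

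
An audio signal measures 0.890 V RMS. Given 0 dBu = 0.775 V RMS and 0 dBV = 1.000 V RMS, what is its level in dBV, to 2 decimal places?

dBV = 20·log₁₀(V / 1.000 V).
20·log₁₀(0.890/1.000) = -1.01 dBV.

-1.01 dBV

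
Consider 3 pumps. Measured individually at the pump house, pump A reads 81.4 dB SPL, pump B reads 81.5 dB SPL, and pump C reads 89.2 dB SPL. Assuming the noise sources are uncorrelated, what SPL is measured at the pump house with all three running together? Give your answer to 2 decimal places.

Uncorrelated sources add in intensity (power), not in dB.
L_total = 10·log₁₀(10^(81.4/10) + 10^(81.5/10) + 10^(89.2/10)) = 10·log₁₀(1111000000) = 90.46 dB SPL.

90.46 dB SPL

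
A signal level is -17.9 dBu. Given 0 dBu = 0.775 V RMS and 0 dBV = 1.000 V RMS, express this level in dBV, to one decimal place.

-20.1 dBV

The offset between the scales is 20·log₁₀(0.775/1.000) = −2.214 dB.
So dBV = -17.9 − 2.214 = -20.1 dBV.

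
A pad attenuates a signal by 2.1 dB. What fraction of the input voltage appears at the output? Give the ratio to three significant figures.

0.785

Voltage ratio = 10^(dB/20).
10^(-2.1/20) = 10^(-0.1050) = 0.785.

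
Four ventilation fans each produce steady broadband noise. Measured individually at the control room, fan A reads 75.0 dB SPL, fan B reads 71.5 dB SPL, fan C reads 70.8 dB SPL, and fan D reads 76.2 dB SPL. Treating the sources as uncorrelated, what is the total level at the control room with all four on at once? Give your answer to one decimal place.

80.0 dB SPL

Add the sources as powers (linear), then convert back to dB:
L_total = 10·log₁₀(10^(75.0/10) + 10^(71.5/10) + 10^(70.8/10) + 10^(76.2/10)) = 10·log₁₀(99460000) = 80.0 dB SPL.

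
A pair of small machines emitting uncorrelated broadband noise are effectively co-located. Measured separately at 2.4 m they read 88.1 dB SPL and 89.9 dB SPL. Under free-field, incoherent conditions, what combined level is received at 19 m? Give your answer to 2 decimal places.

74.13 dB SPL

Combined at 2.4 m: 10·log₁₀(10^(88.1/10)+10^(89.9/10)) = 92.103 dB SPL.
Then apply −20·log₁₀(19/2.4) = -17.971 dB → 74.13 dB SPL.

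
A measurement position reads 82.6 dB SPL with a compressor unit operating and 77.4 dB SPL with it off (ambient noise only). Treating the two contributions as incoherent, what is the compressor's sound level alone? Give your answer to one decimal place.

81.0 dB SPL

Subtract intensities: L_src = 10·log₁₀(10^(L_total/10) − 10^(L_bg/10)).
L_src = 10·log₁₀(10^(82.6/10) − 10^(77.4/10)) = 10·log₁₀(127000000) = 81.0 dB SPL.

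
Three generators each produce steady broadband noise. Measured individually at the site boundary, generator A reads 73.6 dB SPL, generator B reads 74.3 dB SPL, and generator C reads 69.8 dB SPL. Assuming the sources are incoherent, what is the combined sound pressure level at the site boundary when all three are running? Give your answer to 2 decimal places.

77.74 dB SPL

Incoherent sources sum as intensities:
L_total = 10·log₁₀(10^(73.6/10) + 10^(74.3/10) + 10^(69.8/10)) = 10·log₁₀(59370000) = 77.74 dB SPL.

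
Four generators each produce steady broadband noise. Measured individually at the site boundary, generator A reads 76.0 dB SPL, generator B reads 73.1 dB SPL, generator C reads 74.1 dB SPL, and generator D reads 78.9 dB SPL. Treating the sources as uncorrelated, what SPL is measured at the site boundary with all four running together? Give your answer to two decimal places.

Incoherent sources sum as intensities:
L_total = 10·log₁₀(10^(76.0/10) + 10^(73.1/10) + 10^(74.1/10) + 10^(78.9/10)) = 10·log₁₀(163600000) = 82.14 dB SPL.

82.14 dB SPL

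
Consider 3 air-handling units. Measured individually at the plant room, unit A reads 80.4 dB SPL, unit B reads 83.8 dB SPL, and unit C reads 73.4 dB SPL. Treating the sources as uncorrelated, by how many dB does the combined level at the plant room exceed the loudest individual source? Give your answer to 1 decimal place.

1.9 dB

Incoherent sources sum as intensities:
L_total = 10·log₁₀(10^(80.4/10) + 10^(83.8/10) + 10^(73.4/10)) = 85.70 dB SPL.
Excess over the loudest (83.8 dB): 85.70 − 83.8 = 1.9 dB.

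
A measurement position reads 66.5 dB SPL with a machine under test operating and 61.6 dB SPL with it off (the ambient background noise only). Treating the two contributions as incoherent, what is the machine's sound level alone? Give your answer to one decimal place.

Remove the background by subtracting linear intensities:
L_src = 10·log₁₀(10^(66.5/10) − 10^(61.6/10)) = 10·log₁₀(3021000) = 64.8 dB SPL.

64.8 dB SPL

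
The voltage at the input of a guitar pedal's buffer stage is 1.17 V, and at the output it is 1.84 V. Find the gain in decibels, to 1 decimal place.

3.9 dB

Voltage is an amplitude quantity, so gain = 20·log₁₀(V_out/V_in).
20·log₁₀(1.84/1.17) = 20·log₁₀(1.573) = 3.9 dB.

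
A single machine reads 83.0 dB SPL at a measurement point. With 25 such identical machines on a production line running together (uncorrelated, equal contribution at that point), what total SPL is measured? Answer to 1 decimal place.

25 equal incoherent sources raise the level by 10·log₁₀(25) = 13.98 dB.
L_total = 83.0 + 13.98 = 97.0 dB SPL.

97.0 dB SPL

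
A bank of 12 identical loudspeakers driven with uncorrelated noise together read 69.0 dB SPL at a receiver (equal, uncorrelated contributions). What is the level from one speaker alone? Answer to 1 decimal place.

58.2 dB SPL

12 equal incoherent sources add 10·log₁₀(12) = 10.79 dB over one source.
L_one = 69.0 − 10.79 = 58.2 dB SPL.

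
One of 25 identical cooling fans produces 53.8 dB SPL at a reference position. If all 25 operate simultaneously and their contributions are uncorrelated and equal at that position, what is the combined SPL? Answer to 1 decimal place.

67.8 dB SPL

25 equal incoherent sources raise the level by 10·log₁₀(25) = 13.98 dB.
L_total = 53.8 + 13.98 = 67.8 dB SPL.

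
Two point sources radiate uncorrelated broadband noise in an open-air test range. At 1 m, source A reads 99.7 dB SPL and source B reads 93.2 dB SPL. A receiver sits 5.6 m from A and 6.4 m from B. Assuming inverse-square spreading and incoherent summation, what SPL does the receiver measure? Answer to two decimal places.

At the listener: L_A = 99.7 − 20·log₁₀(5.6) = 84.736 dB; L_B = 93.2 − 20·log₁₀(6.4) = 77.076 dB.
Combined: 10·log₁₀(10^(84.736/10)+10^(77.076/10)) = 85.42 dB SPL.

85.42 dB SPL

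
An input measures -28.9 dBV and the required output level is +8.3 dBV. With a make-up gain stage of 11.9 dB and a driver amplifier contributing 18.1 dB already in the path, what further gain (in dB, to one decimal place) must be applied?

7.2 dB

The required make-up gain is the shortfall in the dB sum.
G = +8.3 − (-28.9) − 11.9 − 18.1 = 7.2 dB.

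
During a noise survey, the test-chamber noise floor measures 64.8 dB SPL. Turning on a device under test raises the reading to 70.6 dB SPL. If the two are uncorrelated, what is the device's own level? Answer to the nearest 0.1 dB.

69.3 dB SPL

Remove the background by subtracting linear intensities:
L_src = 10·log₁₀(10^(70.6/10) − 10^(64.8/10)) = 10·log₁₀(8462000) = 69.3 dB SPL.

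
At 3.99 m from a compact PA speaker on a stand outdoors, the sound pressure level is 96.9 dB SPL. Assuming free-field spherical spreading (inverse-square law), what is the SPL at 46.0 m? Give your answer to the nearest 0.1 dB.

For a point source in a free field, ΔL = −20·log₁₀(d₂/d₁).
ΔL = −20·log₁₀(46.0/3.99) = -21.24 dB, so L₂ = 96.9 + (-21.24) = 75.7 dB SPL.

75.7 dB SPL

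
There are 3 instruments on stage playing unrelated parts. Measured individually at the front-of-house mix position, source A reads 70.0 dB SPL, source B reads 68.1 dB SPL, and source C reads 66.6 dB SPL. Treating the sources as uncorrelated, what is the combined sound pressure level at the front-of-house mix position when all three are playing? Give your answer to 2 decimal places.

Incoherent sources sum as intensities:
L_total = 10·log₁₀(10^(70.0/10) + 10^(68.1/10) + 10^(66.6/10)) = 10·log₁₀(21030000) = 73.23 dB SPL.

73.23 dB SPL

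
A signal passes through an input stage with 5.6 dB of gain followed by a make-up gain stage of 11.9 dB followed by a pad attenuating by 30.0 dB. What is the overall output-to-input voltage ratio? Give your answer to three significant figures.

0.237

Net gain = 5.6 + 11.9 + (−30.0) = -12.5 dB.
Voltage ratio = 10^(-12.5/20) = 0.237.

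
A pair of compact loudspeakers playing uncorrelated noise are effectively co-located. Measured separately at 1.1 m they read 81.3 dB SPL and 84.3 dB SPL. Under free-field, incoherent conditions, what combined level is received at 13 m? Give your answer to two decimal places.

Combined at 1.1 m: 10·log₁₀(10^(81.3/10)+10^(84.3/10)) = 86.064 dB SPL.
Then apply −20·log₁₀(13/1.1) = -21.451 dB → 64.61 dB SPL.

64.61 dB SPL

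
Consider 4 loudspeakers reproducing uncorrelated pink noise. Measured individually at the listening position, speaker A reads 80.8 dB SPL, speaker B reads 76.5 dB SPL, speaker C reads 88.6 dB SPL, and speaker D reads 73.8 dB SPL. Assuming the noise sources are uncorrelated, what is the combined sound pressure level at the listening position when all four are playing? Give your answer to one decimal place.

89.6 dB SPL

Uncorrelated sources add in intensity (power), not in dB.
L_total = 10·log₁₀(10^(80.8/10) + 10^(76.5/10) + 10^(88.6/10) + 10^(73.8/10)) = 10·log₁₀(913300000) = 89.6 dB SPL.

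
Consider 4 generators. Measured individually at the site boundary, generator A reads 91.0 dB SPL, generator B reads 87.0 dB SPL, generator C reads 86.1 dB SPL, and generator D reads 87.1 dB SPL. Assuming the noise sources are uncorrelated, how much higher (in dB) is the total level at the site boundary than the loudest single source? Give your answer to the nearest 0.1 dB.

Uncorrelated sources add in intensity (power), not in dB.
L_total = 10·log₁₀(10^(91.0/10) + 10^(87.0/10) + 10^(86.1/10) + 10^(87.1/10)) = 94.28 dB SPL.
Excess over the loudest (91.0 dB): 94.28 − 91.0 = 3.3 dB.

3.3 dB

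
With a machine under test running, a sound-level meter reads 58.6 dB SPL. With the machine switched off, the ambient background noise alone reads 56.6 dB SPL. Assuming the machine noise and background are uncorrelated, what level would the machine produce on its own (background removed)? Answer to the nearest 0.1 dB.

Subtract intensities: L_src = 10·log₁₀(10^(L_total/10) − 10^(L_bg/10)).
L_src = 10·log₁₀(10^(58.6/10) − 10^(56.6/10)) = 10·log₁₀(267300) = 54.3 dB SPL.

54.3 dB SPL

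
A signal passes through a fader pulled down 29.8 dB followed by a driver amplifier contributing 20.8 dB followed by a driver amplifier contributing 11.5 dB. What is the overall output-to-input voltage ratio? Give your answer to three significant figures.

Net gain = (−29.8) + 20.8 + 11.5 = 2.5 dB.
Voltage ratio = 10^(2.5/20) = 1.33.

1.33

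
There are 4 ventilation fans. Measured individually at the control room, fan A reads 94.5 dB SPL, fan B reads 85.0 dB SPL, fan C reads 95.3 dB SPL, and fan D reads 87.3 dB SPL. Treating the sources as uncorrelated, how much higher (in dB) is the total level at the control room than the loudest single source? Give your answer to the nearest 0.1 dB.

3.2 dB

Add the sources as powers (linear), then convert back to dB:
L_total = 10·log₁₀(10^(94.5/10) + 10^(85.0/10) + 10^(95.3/10) + 10^(87.3/10)) = 98.49 dB SPL.
Excess over the loudest (95.3 dB): 98.49 − 95.3 = 3.2 dB.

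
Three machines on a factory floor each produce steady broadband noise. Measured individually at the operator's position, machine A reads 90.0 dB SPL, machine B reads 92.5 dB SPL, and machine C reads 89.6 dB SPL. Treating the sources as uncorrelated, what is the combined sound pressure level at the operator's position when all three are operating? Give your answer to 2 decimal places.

95.67 dB SPL

Add the sources as powers (linear), then convert back to dB:
L_total = 10·log₁₀(10^(90.0/10) + 10^(92.5/10) + 10^(89.6/10)) = 10·log₁₀(3690000000) = 95.67 dB SPL.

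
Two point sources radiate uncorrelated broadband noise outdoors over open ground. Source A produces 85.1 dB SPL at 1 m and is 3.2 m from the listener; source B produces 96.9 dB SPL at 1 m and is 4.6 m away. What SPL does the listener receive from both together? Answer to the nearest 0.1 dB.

At the listener: L_A = 85.1 − 20·log₁₀(3.2) = 75.00 dB; L_B = 96.9 − 20·log₁₀(4.6) = 83.64 dB.
Combined: 10·log₁₀(10^(75.00/10)+10^(83.64/10)) = 84.2 dB SPL.

84.2 dB SPL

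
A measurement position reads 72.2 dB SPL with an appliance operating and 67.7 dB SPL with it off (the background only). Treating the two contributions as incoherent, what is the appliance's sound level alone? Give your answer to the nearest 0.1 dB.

70.3 dB SPL

Background correction is a power subtraction:
L_src = 10·log₁₀(10^(72.2/10) − 10^(67.7/10)) = 10·log₁₀(10710000) = 70.3 dB SPL.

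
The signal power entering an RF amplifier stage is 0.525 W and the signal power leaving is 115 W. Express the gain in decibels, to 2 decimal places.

23.41 dB

Power ratio → dB uses the 10·log₁₀ form:
10·log₁₀(115/0.525) = 10·log₁₀(219.0) = 23.41 dB.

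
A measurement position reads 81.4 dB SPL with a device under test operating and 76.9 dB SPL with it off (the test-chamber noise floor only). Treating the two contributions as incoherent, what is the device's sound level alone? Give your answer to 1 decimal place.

Background correction is a power subtraction:
L_src = 10·log₁₀(10^(81.4/10) − 10^(76.9/10)) = 10·log₁₀(89060000) = 79.5 dB SPL.

79.5 dB SPL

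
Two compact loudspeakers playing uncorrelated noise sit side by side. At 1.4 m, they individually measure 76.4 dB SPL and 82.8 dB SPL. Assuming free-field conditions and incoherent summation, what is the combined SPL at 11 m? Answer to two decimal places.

65.79 dB SPL

Combined at 1.4 m: 10·log₁₀(10^(76.4/10)+10^(82.8/10)) = 83.696 dB SPL.
Then apply −20·log₁₀(11/1.4) = -17.905 dB → 65.79 dB SPL.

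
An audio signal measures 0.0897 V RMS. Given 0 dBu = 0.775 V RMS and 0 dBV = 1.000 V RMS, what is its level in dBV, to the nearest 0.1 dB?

-20.9 dBV

dBV = 20·log₁₀(V / 1.000 V).
20·log₁₀(0.0897/1.000) = -20.9 dBV.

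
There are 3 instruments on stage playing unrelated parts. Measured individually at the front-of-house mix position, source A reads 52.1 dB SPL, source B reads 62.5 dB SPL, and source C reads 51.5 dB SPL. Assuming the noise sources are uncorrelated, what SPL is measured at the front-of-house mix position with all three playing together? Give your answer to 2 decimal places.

63.18 dB SPL

Add the sources as powers (linear), then convert back to dB:
L_total = 10·log₁₀(10^(52.1/10) + 10^(62.5/10) + 10^(51.5/10)) = 10·log₁₀(2082000) = 63.18 dB SPL.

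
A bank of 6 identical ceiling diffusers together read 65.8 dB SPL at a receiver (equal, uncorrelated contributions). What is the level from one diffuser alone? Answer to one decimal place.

6 equal incoherent sources add 10·log₁₀(6) = 7.78 dB over one source.
L_one = 65.8 − 7.78 = 58.0 dB SPL.

58.0 dB SPL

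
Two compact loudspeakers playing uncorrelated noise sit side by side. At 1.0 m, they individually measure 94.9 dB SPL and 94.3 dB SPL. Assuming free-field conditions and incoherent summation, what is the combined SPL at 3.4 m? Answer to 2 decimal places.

86.99 dB SPL

Combined at 1.0 m: 10·log₁₀(10^(94.9/10)+10^(94.3/10)) = 97.621 dB SPL.
Then apply −20·log₁₀(3.4/1.0) = -10.630 dB → 86.99 dB SPL.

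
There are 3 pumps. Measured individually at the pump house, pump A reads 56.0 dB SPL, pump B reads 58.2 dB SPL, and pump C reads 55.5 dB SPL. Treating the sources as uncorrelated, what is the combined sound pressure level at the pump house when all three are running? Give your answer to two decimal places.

61.50 dB SPL

Incoherent sources sum as intensities:
L_total = 10·log₁₀(10^(56.0/10) + 10^(58.2/10) + 10^(55.5/10)) = 10·log₁₀(1414000) = 61.50 dB SPL.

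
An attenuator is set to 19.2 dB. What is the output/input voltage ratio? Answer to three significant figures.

Voltage ratio = 10^(dB/20).
10^(-19.2/20) = 10^(-0.9600) = 0.110.

0.110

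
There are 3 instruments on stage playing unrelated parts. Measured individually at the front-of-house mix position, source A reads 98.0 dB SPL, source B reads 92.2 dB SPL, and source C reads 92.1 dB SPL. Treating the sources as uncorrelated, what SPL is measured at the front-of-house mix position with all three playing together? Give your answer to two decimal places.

Add the sources as powers (linear), then convert back to dB:
L_total = 10·log₁₀(10^(98.0/10) + 10^(92.2/10) + 10^(92.1/10)) = 10·log₁₀(9591000000) = 99.82 dB SPL.

99.82 dB SPL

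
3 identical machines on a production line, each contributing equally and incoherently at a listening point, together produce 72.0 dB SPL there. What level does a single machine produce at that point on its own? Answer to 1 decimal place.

3 equal incoherent sources add 10·log₁₀(3) = 4.77 dB over one source.
L_one = 72.0 − 4.77 = 67.2 dB SPL.

67.2 dB SPL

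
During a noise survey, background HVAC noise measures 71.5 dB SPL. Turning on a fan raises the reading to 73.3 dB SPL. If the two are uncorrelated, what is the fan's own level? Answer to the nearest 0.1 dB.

68.6 dB SPL

Subtract intensities: L_src = 10·log₁₀(10^(L_total/10) − 10^(L_bg/10)).
L_src = 10·log₁₀(10^(73.3/10) − 10^(71.5/10)) = 10·log₁₀(7254000) = 68.6 dB SPL.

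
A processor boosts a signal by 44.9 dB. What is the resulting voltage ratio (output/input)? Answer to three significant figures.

Voltage ratio = 10^(dB/20).
10^(44.9/20) = 10^(2.245) = 176.

176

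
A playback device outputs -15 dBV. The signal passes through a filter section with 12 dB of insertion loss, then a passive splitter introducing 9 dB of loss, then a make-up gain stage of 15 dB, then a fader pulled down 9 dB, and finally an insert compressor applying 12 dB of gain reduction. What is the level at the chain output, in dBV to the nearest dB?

In dB, series stages simply add:
-15 − 12 − 9 + 15 − 9 − 12 = -42 dBV.

-42 dBV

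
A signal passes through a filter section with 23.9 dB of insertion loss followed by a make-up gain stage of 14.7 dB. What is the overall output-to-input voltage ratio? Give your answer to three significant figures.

Net gain = (−23.9) + 14.7 = -9.2 dB.
Voltage ratio = 10^(-9.2/20) = 0.347.

0.347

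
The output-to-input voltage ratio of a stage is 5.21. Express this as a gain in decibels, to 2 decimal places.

14.34 dB

For a voltage ratio, dB = 20·log₁₀(V₂/V₁).
20·log₁₀(5.21) = 14.34 dB.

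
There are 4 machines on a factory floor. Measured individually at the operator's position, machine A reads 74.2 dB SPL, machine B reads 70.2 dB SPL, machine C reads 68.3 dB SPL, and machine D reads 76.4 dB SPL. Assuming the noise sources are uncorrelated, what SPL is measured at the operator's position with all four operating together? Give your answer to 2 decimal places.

Add the sources as powers (linear), then convert back to dB:
L_total = 10·log₁₀(10^(74.2/10) + 10^(70.2/10) + 10^(68.3/10) + 10^(76.4/10)) = 10·log₁₀(87190000) = 79.40 dB SPL.

79.40 dB SPL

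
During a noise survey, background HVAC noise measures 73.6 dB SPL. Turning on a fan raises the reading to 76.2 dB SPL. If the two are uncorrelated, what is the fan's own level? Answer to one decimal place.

72.7 dB SPL

Background correction is a power subtraction:
L_src = 10·log₁₀(10^(76.2/10) − 10^(73.6/10)) = 10·log₁₀(18780000) = 72.7 dB SPL.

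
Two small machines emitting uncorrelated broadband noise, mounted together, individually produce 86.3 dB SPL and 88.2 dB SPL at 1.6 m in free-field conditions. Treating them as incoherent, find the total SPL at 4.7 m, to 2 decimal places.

81.00 dB SPL

Combined at 1.6 m: 10·log₁₀(10^(86.3/10)+10^(88.2/10)) = 90.363 dB SPL.
Then apply −20·log₁₀(4.7/1.6) = -9.360 dB → 81.00 dB SPL.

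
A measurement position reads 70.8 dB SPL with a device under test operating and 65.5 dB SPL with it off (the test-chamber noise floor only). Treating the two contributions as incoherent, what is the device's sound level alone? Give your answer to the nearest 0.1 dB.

Background correction is a power subtraction:
L_src = 10·log₁₀(10^(70.8/10) − 10^(65.5/10)) = 10·log₁₀(8475000) = 69.3 dB SPL.

69.3 dB SPL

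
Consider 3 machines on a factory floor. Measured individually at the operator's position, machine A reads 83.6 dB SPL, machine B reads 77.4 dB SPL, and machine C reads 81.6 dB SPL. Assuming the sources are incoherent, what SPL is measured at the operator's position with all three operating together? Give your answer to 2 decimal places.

86.32 dB SPL

Uncorrelated sources add in intensity (power), not in dB.
L_total = 10·log₁₀(10^(83.6/10) + 10^(77.4/10) + 10^(81.6/10)) = 10·log₁₀(428600000) = 86.32 dB SPL.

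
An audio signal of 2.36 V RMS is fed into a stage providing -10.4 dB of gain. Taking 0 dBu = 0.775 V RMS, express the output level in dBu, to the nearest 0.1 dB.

-0.7 dBu

Input level: 20·log₁₀(2.36/0.775) = 9.67 dBu.
Output: 9.67 − 10.4 = -0.7 dBu.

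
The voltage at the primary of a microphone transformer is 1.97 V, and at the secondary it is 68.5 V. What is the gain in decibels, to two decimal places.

30.82 dB

Voltage is an amplitude quantity, so gain = 20·log₁₀(V_out/V_in).
20·log₁₀(68.5/1.97) = 20·log₁₀(34.77) = 30.82 dB.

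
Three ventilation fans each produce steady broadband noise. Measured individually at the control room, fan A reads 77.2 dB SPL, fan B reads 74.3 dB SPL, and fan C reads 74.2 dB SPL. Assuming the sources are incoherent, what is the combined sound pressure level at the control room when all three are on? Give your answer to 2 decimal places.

Uncorrelated sources add in intensity (power), not in dB.
L_total = 10·log₁₀(10^(77.2/10) + 10^(74.3/10) + 10^(74.2/10)) = 10·log₁₀(105700000) = 80.24 dB SPL.

80.24 dB SPL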